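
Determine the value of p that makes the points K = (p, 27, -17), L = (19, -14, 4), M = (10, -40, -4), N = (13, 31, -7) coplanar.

Coplanarity ⇔ det[KL; KM; KN] = 0.
Expanding, this is linear in p: (-646)p + (2584) = 0.
So p = 4.

4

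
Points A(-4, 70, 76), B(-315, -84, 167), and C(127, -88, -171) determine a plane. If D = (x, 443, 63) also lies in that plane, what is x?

475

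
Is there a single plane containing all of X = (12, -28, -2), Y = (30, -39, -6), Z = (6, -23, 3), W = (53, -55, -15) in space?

No

A normal to the plane through X, Y, Z is n = XY × XZ = (-35, -66, 24).
The plane has equation n·P = 1380. For W: n·W = 1415.
1415 ≠ 1380, so W is off the plane.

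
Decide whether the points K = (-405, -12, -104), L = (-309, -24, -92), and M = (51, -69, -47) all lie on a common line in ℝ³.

KL = (96, -12, 12), KM = (456, -57, 57).
KL × KM = (0, 0, 0).
The cross product vanishes, so the three points are collinear.

Yes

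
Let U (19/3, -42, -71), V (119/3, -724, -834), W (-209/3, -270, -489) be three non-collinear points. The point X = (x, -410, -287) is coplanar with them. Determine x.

129

A normal to the plane is n = UV × UW = (111112, 215764/3, -59432).
X lies in the plane iff n · UX = 0.
This gives (111112)x + (-14333448) = 0, so x = 129.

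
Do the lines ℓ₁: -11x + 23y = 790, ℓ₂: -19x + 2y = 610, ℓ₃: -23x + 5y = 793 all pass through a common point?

The three lines meet at one point iff the augmented coefficient matrix [aᵢ bᵢ cᵢ] has rank < 3, i.e. its determinant vanishes.
Here the determinant is 1245.
Nonzero, so no common point exists.

No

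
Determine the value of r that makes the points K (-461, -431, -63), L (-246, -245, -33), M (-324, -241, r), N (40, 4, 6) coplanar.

Normal to plane KLN: n = (-216, 195, 339); plane equation n·P = -5826.
Requiring n·M = -5826: (339)r + (22989) = -5826.
So r = -85.

-85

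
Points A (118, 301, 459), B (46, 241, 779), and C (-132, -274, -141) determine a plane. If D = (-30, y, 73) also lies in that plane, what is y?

-46

A normal to the plane is n = AB × AC = (220000, -123200, 26400).
D lies in the plane iff n · AD = 0.
This gives (-123200)y + (-5667200) = 0, so y = -46.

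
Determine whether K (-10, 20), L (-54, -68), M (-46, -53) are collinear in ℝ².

No

KL = (-44, -88), KM = (-36, -73).
If collinear, KM would be a scalar multiple of KL. But (-44)·(-73) ≠ (-88)·(-36) (difference 44), so they are not parallel; the points are not collinear.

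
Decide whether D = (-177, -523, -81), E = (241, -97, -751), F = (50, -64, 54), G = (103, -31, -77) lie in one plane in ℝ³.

Yes

The four points are coplanar iff the 3×3 determinant with rows DE, DF, DG is zero.
Rows: (418, 426, -670), (227, 459, 135), (280, 492, 4).
Expanding along the first row: (418)(-64584) − (426)(-36892) + (-670)(-16836) = 0.
Zero determinant ⇒ coplanar.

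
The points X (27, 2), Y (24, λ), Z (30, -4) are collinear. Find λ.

8

Collinearity: (Y − X) must be parallel to (Z − X) = (3, -6).
Cross-multiplying the components: (λ − 2)·(3) = (-3)·(-6).
Solving gives λ = 8.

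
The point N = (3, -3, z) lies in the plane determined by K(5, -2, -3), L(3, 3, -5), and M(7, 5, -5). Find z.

The plane through K, L, M has equation 4x − 8y − 24z = 108.
Substituting N: (-24)z + (36) = 108, so z = -3.

-3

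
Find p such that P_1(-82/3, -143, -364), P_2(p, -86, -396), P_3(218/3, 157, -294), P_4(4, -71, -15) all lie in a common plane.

-28/3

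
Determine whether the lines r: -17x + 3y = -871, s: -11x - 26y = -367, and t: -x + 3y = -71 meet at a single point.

The three lines meet at one point iff the augmented coefficient matrix [aᵢ bᵢ cᵢ] has rank < 3, i.e. its determinant vanishes.
Here the determinant is 48.
Nonzero, so no common point exists.

No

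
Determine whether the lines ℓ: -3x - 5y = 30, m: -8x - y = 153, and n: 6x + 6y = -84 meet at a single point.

No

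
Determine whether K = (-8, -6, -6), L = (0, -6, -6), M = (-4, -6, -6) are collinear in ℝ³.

Yes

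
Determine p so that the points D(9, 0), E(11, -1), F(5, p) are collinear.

Collinearity: (F − D) must be parallel to (E − D) = (2, -1).
Cross-multiplying the components: (p − 0)·(2) = (-4)·(-1).
Solving gives p = 2.

2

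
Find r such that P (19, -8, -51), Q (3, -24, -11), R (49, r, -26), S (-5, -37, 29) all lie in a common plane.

Normal to plane PQS: n = (-120, 320, 80); plane equation n·X = -8920.
Requiring n·R = -8920: (320)r + (-7960) = -8920.
So r = -3.

-3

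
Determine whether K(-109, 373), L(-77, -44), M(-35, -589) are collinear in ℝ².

No

KL = (32, -417), KM = (74, -962).
If collinear, KM would be a scalar multiple of KL. But (32)·(-962) ≠ (-417)·(74) (difference 74), so they are not parallel; the points are not collinear.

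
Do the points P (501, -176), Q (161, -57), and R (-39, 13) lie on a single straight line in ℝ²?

Yes

PQ = (-340, 119), PR = (-540, 189).
Twice the signed area of △PQR is (-340)(189) − (119)(-540) = 0.
The triangle is degenerate (zero area), so the points are collinear.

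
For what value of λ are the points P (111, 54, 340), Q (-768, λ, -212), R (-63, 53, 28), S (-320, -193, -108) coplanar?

-722

Normal to plane PRS: n = (-76616, 56520, 42547); plane equation n·X = 9013684.
Requiring n·Q = 9013684: (56520)λ + (49821124) = 9013684.
So λ = -722.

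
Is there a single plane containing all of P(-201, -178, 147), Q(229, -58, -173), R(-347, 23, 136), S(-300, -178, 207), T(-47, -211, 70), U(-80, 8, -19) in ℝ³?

No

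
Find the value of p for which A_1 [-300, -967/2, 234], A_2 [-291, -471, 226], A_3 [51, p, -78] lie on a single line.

4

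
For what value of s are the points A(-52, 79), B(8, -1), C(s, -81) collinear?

Collinearity: (C − A) must be parallel to (B − A) = (60, -80).
Cross-multiplying the components: (s − (-52))·(-80) = (-160)·(60).
Solving gives s = 68.

68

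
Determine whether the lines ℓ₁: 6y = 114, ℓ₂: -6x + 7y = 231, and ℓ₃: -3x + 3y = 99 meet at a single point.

No

Intersecting ℓ₁ and ℓ₂: solving the 2×2 system gives (x, y) = (-49/3, 19).
Substitute into ℓ₃: (-3)(-49/3) + (3)(19) = 106.
But ℓ₃ requires 99 ≠ 106, so the three lines have no common point.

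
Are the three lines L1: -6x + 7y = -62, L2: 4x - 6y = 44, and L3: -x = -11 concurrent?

No

Intersecting L1 and L2: solving the 2×2 system gives (x, y) = (8, -2).
Substitute into L3: (-1)(8) + (0)(-2) = -8.
But L3 requires -11 ≠ -8, so the three lines have no common point.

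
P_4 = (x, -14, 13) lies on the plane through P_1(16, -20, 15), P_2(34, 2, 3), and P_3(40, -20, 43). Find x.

22

Coplanarity requires P_1P_2 · (P_1P_3 × P_1P_4) = 0.
P_1P_2 = (18, 22, -12), P_1P_3 = (24, 0, 28); the triple product is linear in x with coefficient 616 and constant term -13552.
Setting it to zero: x = 22.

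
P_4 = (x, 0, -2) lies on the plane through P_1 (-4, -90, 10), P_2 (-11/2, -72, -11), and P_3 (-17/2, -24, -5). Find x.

Coplanarity requires P_1P_2 · (P_1P_3 × P_1P_4) = 0.
P_1P_2 = (-3/2, 18, -21), P_1P_3 = (-9/2, 66, -15); the triple product is linear in x with coefficient 1116 and constant term 11160.
Setting it to zero: x = -10.

-10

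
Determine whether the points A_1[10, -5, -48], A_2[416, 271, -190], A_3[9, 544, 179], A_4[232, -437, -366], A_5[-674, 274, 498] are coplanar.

Yes

The plane through A_1, A_2, A_3 has normal n = A_1A_2 × A_1A_3 = (140610, -92020, 223170) and equation n·P = -8845960.
Checking the remaining points: n·A_4 = -8845960, n·A_5 = -8845960.
All equal -8845960, so all 5 points lie in one plane.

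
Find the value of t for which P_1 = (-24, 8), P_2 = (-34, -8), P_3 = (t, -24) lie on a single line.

-44

The three points are collinear iff det[P_1P_2; P_1P_3] = 0.
This determinant is linear in t: (16)t + (704) = 0, so t = -44.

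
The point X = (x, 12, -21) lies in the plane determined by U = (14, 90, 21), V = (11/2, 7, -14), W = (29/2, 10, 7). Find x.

2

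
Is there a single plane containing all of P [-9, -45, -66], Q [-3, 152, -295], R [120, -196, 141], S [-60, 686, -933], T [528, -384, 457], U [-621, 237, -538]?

No

The plane through P, Q, R has normal n = PQ × PR = (6200, -30783, -26319) and equation n·X = 3066489.
Checking the remaining points: n·S = 3066489, n·T = 3066489, n·U = 3013851.
Since n·U = 3013851 ≠ 3066489, U is off the plane and the points are not all coplanar.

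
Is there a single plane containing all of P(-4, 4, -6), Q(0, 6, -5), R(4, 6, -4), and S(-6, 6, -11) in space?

No

With P as base: PQ = (4, 2, 1), PR = (8, 2, 2), PS = (-2, 2, -5).
PR × PS = (-14, 36, 20).
PQ · (PR × PS) = 36.
Since 36 ≠ 0, the four points are not coplanar.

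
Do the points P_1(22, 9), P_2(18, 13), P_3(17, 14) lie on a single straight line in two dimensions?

Yes

P_1P_2 = (-4, 4), P_1P_3 = (-5, 5).
Twice the signed area of △P_1P_2P_3 is (-4)(5) − (4)(-5) = 0.
The triangle is degenerate (zero area), so the points are collinear.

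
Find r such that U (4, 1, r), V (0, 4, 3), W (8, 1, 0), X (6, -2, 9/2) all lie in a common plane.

The points are coplanar iff UV · (UW × UX) = 0.
Expanding, this is linear in r: (30)r + (-90) = 0.
So r = 3.

3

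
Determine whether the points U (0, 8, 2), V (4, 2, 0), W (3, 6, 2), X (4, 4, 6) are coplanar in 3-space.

No

With U as base: UV = (4, -6, -2), UW = (3, -2, 0), UX = (4, -4, 4).
UW × UX = (-8, -12, -4).
UV · (UW × UX) = 48.
Since 48 ≠ 0, the four points are not coplanar.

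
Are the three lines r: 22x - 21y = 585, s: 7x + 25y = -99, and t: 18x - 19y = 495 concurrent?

Yes

Intersecting r and s: solving the 2×2 system gives (x, y) = (18, -9).
Substitute into t: (18)(18) + (-19)(-9) = 495.
This equals 495, so (18, -9) lies on all three lines and they are concurrent.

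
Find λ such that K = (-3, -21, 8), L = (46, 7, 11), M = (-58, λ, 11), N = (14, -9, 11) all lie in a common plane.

Normal to plane KLN: n = (48, -96, 112); plane equation n·P = 2768.
Requiring n·M = 2768: (-96)λ + (-1552) = 2768.
So λ = -45.

-45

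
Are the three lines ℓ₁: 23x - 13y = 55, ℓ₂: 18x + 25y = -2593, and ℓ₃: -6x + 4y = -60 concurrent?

No

Intersecting ℓ₁ and ℓ₂: solving the 2×2 system gives (x, y) = (-32334/809, -60629/809).
Substitute into ℓ₃: (-6)(-32334/809) + (4)(-60629/809) = -48512/809.
But ℓ₃ requires -60 ≠ -48512/809, so the three lines have no common point.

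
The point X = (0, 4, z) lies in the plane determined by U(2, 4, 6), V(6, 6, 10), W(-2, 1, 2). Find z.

4

A normal to the plane is n = UV × UW = (4, 0, -4).
X lies in the plane iff n · UX = 0.
This gives (-4)z + (16) = 0, so z = 4.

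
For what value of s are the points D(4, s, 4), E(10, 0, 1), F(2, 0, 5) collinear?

0

Collinearity requires DE × DF = 0; each component is linear in s.
The x-component gives (-4)s + (0) = 0, so s = 0.
The remaining components then also vanish.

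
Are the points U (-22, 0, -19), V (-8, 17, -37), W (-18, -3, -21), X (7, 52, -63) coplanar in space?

Yes

The four points are coplanar iff the 3×3 determinant with rows UV, UW, UX is zero.
Rows: (14, 17, -18), (4, -3, -2), (29, 52, -44).
Expanding along the first row: (14)(236) − (17)(-118) + (-18)(295) = 0.
Zero determinant ⇒ coplanar.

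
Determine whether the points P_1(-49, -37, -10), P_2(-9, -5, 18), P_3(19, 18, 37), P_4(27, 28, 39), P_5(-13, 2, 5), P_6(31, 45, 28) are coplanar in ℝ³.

Yes

The plane through P_1, P_2, P_3 has normal n = P_1P_2 × P_1P_3 = (-36, 24, 24) and equation n·P = 636.
Checking the remaining points: n·P_4 = 636, n·P_5 = 636, n·P_6 = 636.
All equal 636, so all 6 points lie in one plane.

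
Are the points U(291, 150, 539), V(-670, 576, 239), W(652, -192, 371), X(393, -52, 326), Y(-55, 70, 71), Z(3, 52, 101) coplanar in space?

No

The plane through U, V, W has normal n = UV × UW = (-174168, -269748, 174876) and equation n·P = 3113076.
Checking the remaining points: n·X = 2588448, n·Y = 3113076, n·Z = 3113076.
Since n·X = 2588448 ≠ 3113076, X is off the plane and the points are not all coplanar.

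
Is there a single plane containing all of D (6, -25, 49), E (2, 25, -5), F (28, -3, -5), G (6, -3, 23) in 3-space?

Yes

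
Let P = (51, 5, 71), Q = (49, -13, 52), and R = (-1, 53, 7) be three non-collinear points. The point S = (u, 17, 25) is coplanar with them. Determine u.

23

Coplanarity requires PQ · (PR × PS) = 0.
PQ = (-2, -18, -19), PR = (-52, 48, -64); the triple product is linear in u with coefficient 2064 and constant term -47472.
Setting it to zero: u = 23.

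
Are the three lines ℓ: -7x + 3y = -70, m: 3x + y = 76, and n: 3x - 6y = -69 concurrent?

Lines aᵢx + bᵢy = cᵢ with pairwise distinct directions are concurrent exactly when det[aᵢ bᵢ cᵢ] = 0.
Here the determinant is 66.
Nonzero, so no common point exists.

No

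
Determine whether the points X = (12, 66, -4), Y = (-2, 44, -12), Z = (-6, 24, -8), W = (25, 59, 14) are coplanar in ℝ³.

With X as base: XY = (-14, -22, -8), XZ = (-18, -42, -4), XW = (13, -7, 18).
XZ × XW = (-784, 272, 672).
XY · (XZ × XW) = -384.
Since -384 ≠ 0, the four points are not coplanar.

No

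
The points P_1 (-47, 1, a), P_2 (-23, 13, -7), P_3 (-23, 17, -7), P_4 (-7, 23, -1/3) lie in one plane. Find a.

-17

Coplanarity ⇔ det[P_1P_2; P_1P_3; P_1P_4] = 0.
Expanding, this is linear in a: (64)a + (1088) = 0.
So a = -17.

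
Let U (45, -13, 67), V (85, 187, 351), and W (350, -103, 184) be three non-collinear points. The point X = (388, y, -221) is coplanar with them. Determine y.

The plane through U, V, W has equation 48960x + 81940y − 64600z = -3190220.
Substituting X: (81940)y + (33273080) = -3190220, so y = -445.

-445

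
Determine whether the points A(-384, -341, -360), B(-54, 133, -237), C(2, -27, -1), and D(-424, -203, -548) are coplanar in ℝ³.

With A as base: AB = (330, 474, 123), AC = (386, 314, 359), AD = (-40, 138, -188).
AC × AD = (-108574, 58208, 65828).
AB · (AC × AD) = -141984.
Since -141984 ≠ 0, the four points are not coplanar.

No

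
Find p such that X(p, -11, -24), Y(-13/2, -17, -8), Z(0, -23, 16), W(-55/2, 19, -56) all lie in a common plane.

-23/2

Coplanarity ⇔ det[XY; XZ; XW] = 0.
Expanding, this is linear in p: (576)p + (6624) = 0.
So p = -23/2.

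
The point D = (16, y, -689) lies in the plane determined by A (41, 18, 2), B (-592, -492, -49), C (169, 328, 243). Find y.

-620

The plane through A, B, C has equation −107100x + 146025y − 130950z = -2024550.
Substituting D: (146025)y + (88510950) = -2024550, so y = -620.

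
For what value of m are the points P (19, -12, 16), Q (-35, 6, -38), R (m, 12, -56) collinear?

-53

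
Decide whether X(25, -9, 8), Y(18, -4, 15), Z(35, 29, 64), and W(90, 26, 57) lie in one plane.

No

A normal to the plane through X, Y, Z is n = XY × XZ = (14, 462, -316).
The plane has equation n·P = -6336. For W: n·W = -4740.
-4740 ≠ -6336, so W is off the plane.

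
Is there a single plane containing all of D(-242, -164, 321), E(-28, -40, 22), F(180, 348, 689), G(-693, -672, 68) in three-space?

The four points are coplanar iff the 3×3 determinant with rows DE, DF, DG is zero.
Rows: (214, 124, -299), (422, 512, 368), (-451, -508, -253).
Expanding along the first row: (214)(57408) − (124)(59202) + (-299)(16536) = 0.
Zero determinant ⇒ coplanar.

Yes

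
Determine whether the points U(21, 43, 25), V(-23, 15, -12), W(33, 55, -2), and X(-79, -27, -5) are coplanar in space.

Yes

With U as base: UV = (-44, -28, -37), UW = (12, 12, -27), UX = (-100, -70, -30).
UW × UX = (-2250, 3060, 360).
UV · (UW × UX) = 0.
The scalar triple product vanishes, so the four points are coplanar.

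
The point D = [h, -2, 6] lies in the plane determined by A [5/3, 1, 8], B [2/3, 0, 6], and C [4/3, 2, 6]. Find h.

0

A normal to the plane is n = AB × AC = (4, -4/3, -4/3).
D lies in the plane iff n · AD = 0.
This gives (4)h + (0) = 0, so h = 0.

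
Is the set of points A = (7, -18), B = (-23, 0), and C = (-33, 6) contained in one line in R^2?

Yes

AB = (-30, 18), AC = (-40, 24).
Checking proportionality: AC = 4/3·AB, so the vectors are parallel and the points are collinear.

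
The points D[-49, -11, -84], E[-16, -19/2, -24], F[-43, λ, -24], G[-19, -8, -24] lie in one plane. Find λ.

4

The points are coplanar iff DE · (DF × DG) = 0.
Expanding, this is linear in λ: (180)λ + (-720) = 0.
So λ = 4.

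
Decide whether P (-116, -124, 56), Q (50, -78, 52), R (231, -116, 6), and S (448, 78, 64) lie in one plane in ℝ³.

Yes

With P as base: PQ = (166, 46, -4), PR = (347, 8, -50), PS = (564, 202, 8).
PR × PS = (10164, -30976, 65582).
PQ · (PR × PS) = 0.
The scalar triple product vanishes, so the four points are coplanar.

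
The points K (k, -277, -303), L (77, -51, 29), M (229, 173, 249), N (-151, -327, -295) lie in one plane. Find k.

-161

The points are coplanar iff KL · (KM × KN) = 0.
Expanding, this is linear in k: (11856)k + (1908816) = 0.
So k = -161.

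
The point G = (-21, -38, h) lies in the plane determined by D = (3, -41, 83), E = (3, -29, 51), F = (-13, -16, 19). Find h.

79

Coplanarity requires DE · (DF × DG) = 0.
DE = (0, 12, -32), DF = (-16, 25, -64); the triple product is linear in h with coefficient 192 and constant term -15168.
Setting it to zero: h = 79.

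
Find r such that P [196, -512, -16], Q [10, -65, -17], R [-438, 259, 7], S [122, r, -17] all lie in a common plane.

-317

The points are coplanar iff PQ · (PR × PS) = 0.
Expanding, this is linear in r: (4912)r + (1557104) = 0.
So r = -317.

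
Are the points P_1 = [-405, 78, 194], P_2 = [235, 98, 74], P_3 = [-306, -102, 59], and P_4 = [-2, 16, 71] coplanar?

Yes

The four points are coplanar iff the 3×3 determinant with rows P_1P_2, P_1P_3, P_1P_4 is zero.
Rows: (640, 20, -120), (99, -180, -135), (403, -62, -123).
Expanding along the first row: (640)(13770) − (20)(42228) + (-120)(66402) = 0.
Zero determinant ⇒ coplanar.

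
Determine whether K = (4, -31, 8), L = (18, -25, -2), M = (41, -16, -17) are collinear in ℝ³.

KL = (14, 6, -10), KM = (37, 15, -25).
KL × KM = (0, -20, -12).
The cross product is nonzero, so the points do not lie on one line.

No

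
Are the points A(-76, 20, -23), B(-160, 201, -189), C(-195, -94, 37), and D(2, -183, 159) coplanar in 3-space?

No

With A as base: AB = (-84, 181, -166), AC = (-119, -114, 60), AD = (78, -203, 182).
AC × AD = (-8568, 26338, 33049).
AB · (AC × AD) = 756.
Since 756 ≠ 0, the four points are not coplanar.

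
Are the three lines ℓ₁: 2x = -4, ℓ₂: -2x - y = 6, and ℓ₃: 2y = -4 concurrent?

Yes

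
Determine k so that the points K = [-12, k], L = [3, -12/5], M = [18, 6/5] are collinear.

The three points are collinear iff det[KL; KM] = 0.
This determinant is linear in k: (15)k + (90) = 0, so k = -6.

-6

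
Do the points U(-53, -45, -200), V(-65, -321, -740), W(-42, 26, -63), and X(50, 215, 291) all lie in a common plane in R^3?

No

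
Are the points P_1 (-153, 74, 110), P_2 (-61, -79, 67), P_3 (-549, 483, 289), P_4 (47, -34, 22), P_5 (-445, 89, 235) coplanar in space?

Yes

The plane through P_1, P_2, P_3 has normal n = P_1P_2 × P_1P_3 = (-9800, 560, -22960) and equation n·P = -984760.
Checking the remaining points: n·P_4 = -984760, n·P_5 = -984760.
All equal -984760, so all 5 points lie in one plane.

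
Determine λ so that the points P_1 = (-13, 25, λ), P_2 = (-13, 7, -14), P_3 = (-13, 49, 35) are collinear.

7

Collinearity requires P_1P_2 × P_1P_3 = 0; each component is linear in λ.
The x-component gives (42)λ + (-294) = 0, so λ = 7.
The remaining components then also vanish.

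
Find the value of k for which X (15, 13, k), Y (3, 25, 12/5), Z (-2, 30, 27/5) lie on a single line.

-24/5

Direction YZ = (-5, 5, 3). From the x-coordinate of X, the parameter along the line is τ = (15 − 3)/(-5) = -12/5.
Then k = 12/5 + (-12/5)·(3) = -24/5.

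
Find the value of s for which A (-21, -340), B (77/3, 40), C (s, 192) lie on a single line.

133/3

Collinearity: (C − A) must be parallel to (B − A) = (140/3, 380).
Cross-multiplying the components: (s − (-21))·(380) = (532)·(140/3).
Solving gives s = 133/3.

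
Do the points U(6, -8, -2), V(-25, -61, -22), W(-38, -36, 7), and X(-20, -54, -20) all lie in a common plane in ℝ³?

With U as base: UV = (-31, -53, -20), UW = (-44, -28, 9), UX = (-26, -46, -18).
UW × UX = (918, -1026, 1296).
UV · (UW × UX) = 0.
The scalar triple product vanishes, so the four points are coplanar.

Yes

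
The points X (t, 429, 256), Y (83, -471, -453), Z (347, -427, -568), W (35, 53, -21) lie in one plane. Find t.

59

Coplanarity ⇔ det[XY; XZ; XW] = 0.
Expanding, this is linear in t: (-79268)t + (4676812) = 0.
So t = 59.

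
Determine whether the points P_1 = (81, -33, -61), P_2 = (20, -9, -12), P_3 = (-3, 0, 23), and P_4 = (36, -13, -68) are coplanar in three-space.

The four points are coplanar iff the 3×3 determinant with rows P_1P_2, P_1P_3, P_1P_4 is zero.
Rows: (-61, 24, 49), (-84, 33, 84), (-45, 20, -7).
Expanding along the first row: (-61)(-1911) − (24)(4368) + (49)(-195) = 2184.
Nonzero ⇒ not coplanar.

No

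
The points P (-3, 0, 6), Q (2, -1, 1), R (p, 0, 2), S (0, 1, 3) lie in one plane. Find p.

1

The points are coplanar iff PQ · (PR × PS) = 0.
Expanding, this is linear in p: (-8)p + (8) = 0.
So p = 1.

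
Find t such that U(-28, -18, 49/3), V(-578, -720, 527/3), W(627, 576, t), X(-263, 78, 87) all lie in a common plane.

Normal to plane UVX: n = (-64904, 4270/3, -217770); plane equation n·P = -1765218.
Requiring n·W = -1765218: (-217770)t + (-39874968) = -1765218.
So t = -175.

-175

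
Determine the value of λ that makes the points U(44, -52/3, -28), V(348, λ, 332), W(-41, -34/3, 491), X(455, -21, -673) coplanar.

-26/3

Coplanarity ⇔ det[UV; UW; UX] = 0.
Expanding, this is linear in λ: (158484)λ + (1373528) = 0.
So λ = -26/3.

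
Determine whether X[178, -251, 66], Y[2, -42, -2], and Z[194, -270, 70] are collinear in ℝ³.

XY = (-176, 209, -68), XZ = (16, -19, 4).
Comparing components 2 and 3: (209)(4) − (-68)(-19) = -456 ≠ 0, so XY and XZ are not parallel and the points are not collinear.

No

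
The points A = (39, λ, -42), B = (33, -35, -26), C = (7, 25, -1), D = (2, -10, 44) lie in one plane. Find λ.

Coplanarity ⇔ det[AB; AC; AD] = 0.
Expanding, this is linear in λ: (-1045)λ + (-38665) = 0.
So λ = -37.

-37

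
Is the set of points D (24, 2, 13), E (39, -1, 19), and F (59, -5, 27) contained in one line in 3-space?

DE = (15, -3, 6), DF = (35, -7, 14).
Each component of DF is 7/3 times the corresponding component of DE, so DF = 7/3·DE and the points are collinear.

Yes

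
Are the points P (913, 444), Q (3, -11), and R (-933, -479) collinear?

PQ = (-910, -455), PR = (-1846, -923).
Checking proportionality: PR = 71/35·PQ, so the vectors are parallel and the points are collinear.

Yes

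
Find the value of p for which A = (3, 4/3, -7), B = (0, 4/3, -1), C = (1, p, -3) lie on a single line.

4/3

Direction AB = (-3, 0, 6). From the x-coordinate of C, the parameter along the line is τ = (1 − 3)/(-3) = 2/3.
Then p = 4/3 + 2/3·(0) = 4/3.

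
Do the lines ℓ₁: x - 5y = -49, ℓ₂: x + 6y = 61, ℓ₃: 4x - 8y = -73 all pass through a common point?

The three lines meet at one point iff the augmented coefficient matrix [aᵢ bᵢ cᵢ] has rank < 3, i.e. its determinant vanishes.
Here the determinant is 33.
Nonzero, so no common point exists.

No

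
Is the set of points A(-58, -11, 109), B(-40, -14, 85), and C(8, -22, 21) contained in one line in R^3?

AB = (18, -3, -24), AC = (66, -11, -88).
Each component of AC is 11/3 times the corresponding component of AB, so AC = 11/3·AB and the points are collinear.

Yes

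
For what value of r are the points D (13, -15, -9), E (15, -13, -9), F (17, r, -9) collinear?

Collinearity requires DE × DF = 0; each component is linear in r.
The z-component gives (2)r + (22) = 0, so r = -11.
The remaining components then also vanish.

-11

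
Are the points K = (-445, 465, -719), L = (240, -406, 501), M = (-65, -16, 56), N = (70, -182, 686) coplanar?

With K as base: KL = (685, -871, 1220), KM = (380, -481, 775), KN = (515, -647, 1405).
KM × KN = (-174380, -134775, 1855).
KL · (KM × KN) = 201825.
Since 201825 ≠ 0, the four points are not coplanar.

No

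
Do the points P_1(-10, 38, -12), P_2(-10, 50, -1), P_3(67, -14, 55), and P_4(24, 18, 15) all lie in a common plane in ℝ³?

No

The four points are coplanar iff the 3×3 determinant with rows P_1P_2, P_1P_3, P_1P_4 is zero.
Rows: (0, 12, 11), (77, -52, 67), (34, -20, 27).
Expanding along the first row: (0)(-64) − (12)(-199) + (11)(228) = 4896.
Nonzero ⇒ not coplanar.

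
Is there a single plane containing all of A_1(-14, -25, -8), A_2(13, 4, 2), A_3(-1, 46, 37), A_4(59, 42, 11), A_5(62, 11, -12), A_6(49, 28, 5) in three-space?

The plane through A_1, A_2, A_3 has normal n = A_1A_2 × A_1A_3 = (595, -1085, 1540) and equation n·P = 6475.
Checking the remaining points: n·A_4 = 6475, n·A_5 = 6475, n·A_6 = 6475.
All equal 6475, so all 6 points lie in one plane.

Yes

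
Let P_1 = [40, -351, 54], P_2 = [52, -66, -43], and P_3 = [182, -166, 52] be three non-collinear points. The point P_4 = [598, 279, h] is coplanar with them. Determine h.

The plane through P_1, P_2, P_3 has equation 17375x − 13750y − 38250z = 3455750.
Substituting P_4: (-38250)h + (6554000) = 3455750, so h = 81.

81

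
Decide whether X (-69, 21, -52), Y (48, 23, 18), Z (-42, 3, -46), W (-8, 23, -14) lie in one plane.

A normal to the plane through X, Y, Z is n = XY × XZ = (1272, 1188, -2160).
The plane has equation n·P = 49500. For W: n·W = 47388.
47388 ≠ 49500, so W is off the plane.

No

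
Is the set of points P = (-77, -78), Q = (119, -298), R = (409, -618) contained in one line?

No

PQ = (196, -220), PR = (486, -540).
If collinear, PR would be a scalar multiple of PQ. But (196)·(-540) ≠ (-220)·(486) (difference 1080), so they are not parallel; the points are not collinear.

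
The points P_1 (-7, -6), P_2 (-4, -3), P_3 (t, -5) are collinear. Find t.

Collinearity: (P_3 − P_1) must be parallel to (P_2 − P_1) = (3, 3).
Cross-multiplying the components: (t − (-7))·(3) = (1)·(3).
Solving gives t = -6.

-6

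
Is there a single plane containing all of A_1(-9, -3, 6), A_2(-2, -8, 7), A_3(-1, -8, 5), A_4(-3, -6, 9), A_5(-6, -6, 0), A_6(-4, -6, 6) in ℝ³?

No

The plane through A_1, A_2, A_3 has normal n = A_1A_2 × A_1A_3 = (10, 15, 5) and equation n·P = -105.
Checking the remaining points: n·A_4 = -75, n·A_5 = -150, n·A_6 = -100.
Since n·A_4 = -75 ≠ -105, A_4 is off the plane and the points are not all coplanar.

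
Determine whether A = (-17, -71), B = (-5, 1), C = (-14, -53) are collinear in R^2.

AB = (12, 72), AC = (3, 18).
Twice the signed area of △ABC is (12)(18) − (72)(3) = 0.
The triangle is degenerate (zero area), so the points are collinear.

Yes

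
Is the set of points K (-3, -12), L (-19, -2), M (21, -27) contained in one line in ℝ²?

KL = (-16, 10), KM = (24, -15).
Twice the signed area of △KLM is (-16)(-15) − (10)(24) = 0.
The triangle is degenerate (zero area), so the points are collinear.

Yes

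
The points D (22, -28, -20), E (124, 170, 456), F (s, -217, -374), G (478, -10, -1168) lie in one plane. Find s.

-113

Coplanarity ⇔ det[DE; DF; DG] = 0.
Expanding, this is linear in s: (235872)s + (26653536) = 0.
So s = -113.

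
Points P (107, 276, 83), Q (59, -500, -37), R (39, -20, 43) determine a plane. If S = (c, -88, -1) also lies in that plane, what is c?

323

The plane through P, Q, R has equation −4480x + 6240y − 38560z = -1957600.
Substituting S: (-4480)c + (-510560) = -1957600, so c = 323.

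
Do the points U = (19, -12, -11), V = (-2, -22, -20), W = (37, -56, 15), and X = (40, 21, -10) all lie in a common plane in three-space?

Yes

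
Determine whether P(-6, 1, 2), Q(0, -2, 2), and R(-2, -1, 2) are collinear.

PQ = (6, -3, 0), PR = (4, -2, 0).
PQ × PR = (0, 0, 0).
The cross product vanishes, so the three points are collinear.

Yes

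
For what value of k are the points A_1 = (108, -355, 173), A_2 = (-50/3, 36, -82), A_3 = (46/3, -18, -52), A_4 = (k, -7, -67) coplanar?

Normal to plane A_1A_2A_3: n = (-2040, -4420, -5780); plane equation n·P = 348840.
Requiring n·A_4 = 348840: (-2040)k + (418200) = 348840.
So k = 34.

34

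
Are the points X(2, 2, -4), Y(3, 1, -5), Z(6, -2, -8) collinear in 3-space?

XY = (1, -1, -1), XZ = (4, -4, -4).
Each component of XZ is 4 times the corresponding component of XY, so XZ = 4·XY and the points are collinear.

Yes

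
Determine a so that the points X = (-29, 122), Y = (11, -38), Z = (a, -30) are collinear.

9

The three points are collinear iff det[XY; XZ] = 0.
This determinant is linear in a: (160)a + (-1440) = 0, so a = 9.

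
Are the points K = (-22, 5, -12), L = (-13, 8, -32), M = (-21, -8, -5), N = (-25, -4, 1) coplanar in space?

No

A normal to the plane through K, L, M is n = KL × KM = (-239, -83, -120).
The plane has equation n·P = 6283. For N: n·N = 6187.
6187 ≠ 6283, so N is off the plane.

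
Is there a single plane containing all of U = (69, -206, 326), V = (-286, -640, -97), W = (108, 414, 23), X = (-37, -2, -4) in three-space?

Yes

The four points are coplanar iff the 3×3 determinant with rows UV, UW, UX is zero.
Rows: (-355, -434, -423), (39, 620, -303), (-106, 204, -330).
Expanding along the first row: (-355)(-142788) − (-434)(-44988) + (-423)(73676) = 0.
Zero determinant ⇒ coplanar.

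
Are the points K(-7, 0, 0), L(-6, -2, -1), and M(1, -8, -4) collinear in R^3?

No

KL = (1, -2, -1), KM = (8, -8, -4).
KL × KM = (0, -4, 8).
The cross product is nonzero, so the points do not lie on one line.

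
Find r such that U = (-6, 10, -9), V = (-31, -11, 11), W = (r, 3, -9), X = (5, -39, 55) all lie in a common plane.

-41

The points are coplanar iff UV · (UW × UX) = 0.
Expanding, this is linear in r: (364)r + (14924) = 0.
So r = -41.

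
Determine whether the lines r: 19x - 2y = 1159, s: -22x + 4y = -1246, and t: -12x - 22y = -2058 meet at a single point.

Intersecting r and s: solving the 2×2 system gives (x, y) = (67, 57).
Substitute into t: (-12)(67) + (-22)(57) = -2058.
This equals -2058, so (67, 57) lies on all three lines and they are concurrent.

Yes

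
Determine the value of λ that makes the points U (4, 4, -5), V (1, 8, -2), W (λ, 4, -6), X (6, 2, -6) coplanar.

3

Normal to plane UVX: n = (2, 3, -2); plane equation n·P = 30.
Requiring n·W = 30: (2)λ + (24) = 30.
So λ = 3.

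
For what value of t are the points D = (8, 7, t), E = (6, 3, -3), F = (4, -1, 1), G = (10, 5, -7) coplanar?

Coplanarity ⇔ det[DE; DF; DG] = 0.
Expanding, this is linear in t: (-12)t + (-84) = 0.
So t = -7.

-7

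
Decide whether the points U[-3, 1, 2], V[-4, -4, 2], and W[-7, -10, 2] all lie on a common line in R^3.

No

UV = (-1, -5, 0), UW = (-4, -11, 0).
Comparing components 1 and 2: (-1)(-11) − (-5)(-4) = -9 ≠ 0, so UV and UW are not parallel and the points are not collinear.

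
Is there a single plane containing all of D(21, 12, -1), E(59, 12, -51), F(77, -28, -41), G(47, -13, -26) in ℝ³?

No

With D as base: DE = (38, 0, -50), DF = (56, -40, -40), DG = (26, -25, -25).
DF × DG = (0, 360, -360).
DE · (DF × DG) = 18000.
Since 18000 ≠ 0, the four points are not coplanar.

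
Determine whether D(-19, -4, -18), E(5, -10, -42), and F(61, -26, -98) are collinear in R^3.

DE = (24, -6, -24), DF = (80, -22, -80).
DE × DF = (-48, 0, -48).
The cross product is nonzero, so the points do not lie on one line.

No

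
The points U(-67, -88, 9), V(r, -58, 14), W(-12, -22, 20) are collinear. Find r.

Collinearity requires UV × UW = 0; each component is linear in r.
The y-component gives (-11)r + (-462) = 0, so r = -42.
The remaining components then also vanish.

-42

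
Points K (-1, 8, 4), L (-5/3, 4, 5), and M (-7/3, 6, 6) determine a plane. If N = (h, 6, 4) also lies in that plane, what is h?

A normal to the plane is n = KL × KM = (-6, 0, -4).
N lies in the plane iff n · KN = 0.
This gives (-6)h + (-6) = 0, so h = -1.

-1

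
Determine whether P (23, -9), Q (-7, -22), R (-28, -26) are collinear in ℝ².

No

PQ = (-30, -13), PR = (-51, -17).
If collinear, PR would be a scalar multiple of PQ. But (-30)·(-17) ≠ (-13)·(-51) (difference -153), so they are not parallel; the points are not collinear.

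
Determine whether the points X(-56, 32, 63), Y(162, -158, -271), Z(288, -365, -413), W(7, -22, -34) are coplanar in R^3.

A normal to the plane through X, Y, Z is n = XY × XZ = (-42158, -11128, -21186).
The plane has equation n·P = 670034. For W: n·W = 670034.
Equal, so W lies in the plane and all four are coplanar.

Yes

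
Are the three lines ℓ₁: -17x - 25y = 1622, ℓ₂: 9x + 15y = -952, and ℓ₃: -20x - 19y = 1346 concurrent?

No

Intersecting ℓ₁ and ℓ₂: solving the 2×2 system gives (x, y) = (-53/3, -793/15).
Substitute into ℓ₃: (-20)(-53/3) + (-19)(-793/15) = 6789/5.
But ℓ₃ requires 1346 ≠ 6789/5, so the three lines have no common point.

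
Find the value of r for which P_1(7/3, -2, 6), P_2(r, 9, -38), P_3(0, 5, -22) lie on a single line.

-4/3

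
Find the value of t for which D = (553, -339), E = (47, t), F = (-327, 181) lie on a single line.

-40

The three points are collinear iff det[DE; DF] = 0.
This determinant is linear in t: (880)t + (35200) = 0, so t = -40.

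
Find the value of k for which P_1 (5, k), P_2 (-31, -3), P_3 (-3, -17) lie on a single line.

The three points are collinear iff det[P_1P_2; P_1P_3] = 0.
This determinant is linear in k: (28)k + (588) = 0, so k = -21.

-21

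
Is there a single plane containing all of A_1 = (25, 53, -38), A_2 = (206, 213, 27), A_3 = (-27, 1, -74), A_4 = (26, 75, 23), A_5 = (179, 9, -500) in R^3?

Yes

The plane through A_1, A_2, A_3 has normal n = A_1A_2 × A_1A_3 = (-2380, 3136, -1092) and equation n·P = 148204.
Checking the remaining points: n·A_4 = 148204, n·A_5 = 148204.
All equal 148204, so all 5 points lie in one plane.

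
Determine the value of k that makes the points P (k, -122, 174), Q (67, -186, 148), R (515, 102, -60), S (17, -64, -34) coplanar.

The points are coplanar iff PQ · (PR × PS) = 0.
Expanding, this is linear in k: (27040)k + (-9491040) = 0.
So k = 351.

351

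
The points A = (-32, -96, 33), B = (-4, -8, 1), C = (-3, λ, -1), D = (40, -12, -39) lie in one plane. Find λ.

7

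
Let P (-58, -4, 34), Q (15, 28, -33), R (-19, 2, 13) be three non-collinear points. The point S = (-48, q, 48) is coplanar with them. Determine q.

Coplanarity requires PQ · (PR × PS) = 0.
PQ = (73, 32, -67), PR = (39, 6, -21); the triple product is linear in q with coefficient -1080 and constant term -18360.
Setting it to zero: q = -17.

-17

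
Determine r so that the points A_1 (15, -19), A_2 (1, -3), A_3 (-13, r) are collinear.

The three points are collinear iff det[A_1A_2; A_1A_3] = 0.
This determinant is linear in r: (-14)r + (182) = 0, so r = 13.

13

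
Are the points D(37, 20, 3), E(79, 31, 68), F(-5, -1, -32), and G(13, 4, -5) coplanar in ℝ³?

Yes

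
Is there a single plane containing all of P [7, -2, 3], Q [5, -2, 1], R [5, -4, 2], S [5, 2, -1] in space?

The four points are coplanar iff the 3×3 determinant with rows PQ, PR, PS is zero.
Rows: (-2, 0, -2), (-2, -2, -1), (-2, 4, -4).
Expanding along the first row: (-2)(12) − (0)(6) + (-2)(-12) = 0.
Zero determinant ⇒ coplanar.

Yes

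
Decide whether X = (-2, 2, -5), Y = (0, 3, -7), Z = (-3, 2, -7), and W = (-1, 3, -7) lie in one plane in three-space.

With X as base: XY = (2, 1, -2), XZ = (-1, 0, -2), XW = (1, 1, -2).
XZ × XW = (2, -4, -1).
XY · (XZ × XW) = 2.
Since 2 ≠ 0, the four points are not coplanar.

No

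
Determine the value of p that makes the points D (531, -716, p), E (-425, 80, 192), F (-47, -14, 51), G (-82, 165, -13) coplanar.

88

Coplanarity ⇔ det[DE; DF; DG] = 0.
Expanding, this is linear in p: (-64372)p + (5664736) = 0.
So p = 88.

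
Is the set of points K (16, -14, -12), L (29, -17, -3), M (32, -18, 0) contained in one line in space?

No

KL = (13, -3, 9), KM = (16, -4, 12).
Comparing components 3 and 1: (9)(16) − (13)(12) = -12 ≠ 0, so KL and KM are not parallel and the points are not collinear.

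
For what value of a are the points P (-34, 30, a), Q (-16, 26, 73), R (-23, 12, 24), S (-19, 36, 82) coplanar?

Coplanarity ⇔ det[PQ; PR; PS] = 0.
Expanding, this is linear in a: (112)a + (-2464) = 0.
So a = 22.

22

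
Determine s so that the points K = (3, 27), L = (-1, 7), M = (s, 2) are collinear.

-2

The three points are collinear iff det[KL; KM] = 0.
This determinant is linear in s: (20)s + (40) = 0, so s = -2.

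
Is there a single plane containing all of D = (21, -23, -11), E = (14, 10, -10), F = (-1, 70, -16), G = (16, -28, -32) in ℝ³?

Yes

A normal to the plane through D, E, F is n = DE × DF = (-258, -57, 75).
The plane has equation n·P = -4932. For G: n·G = -4932.
Equal, so G lies in the plane and all four are coplanar.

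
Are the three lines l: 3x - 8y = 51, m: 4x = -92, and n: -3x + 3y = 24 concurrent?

Yes

Lines aᵢx + bᵢy = cᵢ with pairwise distinct directions are concurrent exactly when det[aᵢ bᵢ cᵢ] = 0.
Here the determinant is 0.
It vanishes, so the lines are concurrent at (-23, -15).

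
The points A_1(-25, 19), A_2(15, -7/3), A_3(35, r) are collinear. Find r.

Collinearity: (A_3 − A_1) must be parallel to (A_2 − A_1) = (40, -64/3).
Cross-multiplying the components: (r − 19)·(40) = (60)·(-64/3).
Solving gives r = -13.

-13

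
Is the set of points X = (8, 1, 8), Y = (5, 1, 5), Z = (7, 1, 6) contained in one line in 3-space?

XY = (-3, 0, -3), XZ = (-1, 0, -2).
Comparing components 3 and 1: (-3)(-1) − (-3)(-2) = -3 ≠ 0, so XY and XZ are not parallel and the points are not collinear.

No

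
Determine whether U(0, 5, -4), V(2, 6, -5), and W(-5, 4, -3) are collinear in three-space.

UV = (2, 1, -1), UW = (-5, -1, 1).
Comparing components 3 and 1: (-1)(-5) − (2)(1) = 3 ≠ 0, so UV and UW are not parallel and the points are not collinear.

No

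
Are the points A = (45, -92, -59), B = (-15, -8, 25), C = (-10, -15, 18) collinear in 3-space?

AB = (-60, 84, 84), AC = (-55, 77, 77).
AB × AC = (0, 0, 0).
The cross product vanishes, so the three points are collinear.

Yes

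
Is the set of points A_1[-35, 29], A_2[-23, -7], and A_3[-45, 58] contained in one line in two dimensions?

A_1A_2 = (12, -36), A_1A_3 = (-10, 29).
Twice the signed area of △A_1A_2A_3 is (12)(29) − (-36)(-10) = -12.
The area is nonzero, so the three points are not collinear.

No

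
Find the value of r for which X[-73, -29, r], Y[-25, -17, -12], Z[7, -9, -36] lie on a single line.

24

Direction YZ = (32, 8, -24). From the x-coordinate of X, the parameter along the line is τ = (-73 − (-25))/32 = -3/2.
Then r = (-12) + (-3/2)·(-24) = 24.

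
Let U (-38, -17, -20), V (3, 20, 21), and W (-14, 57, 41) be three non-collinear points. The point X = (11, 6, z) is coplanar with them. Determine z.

14

A normal to the plane is n = UV × UW = (-777, -1517, 2146).
X lies in the plane iff n · UX = 0.
This gives (2146)z + (-30044) = 0, so z = 14.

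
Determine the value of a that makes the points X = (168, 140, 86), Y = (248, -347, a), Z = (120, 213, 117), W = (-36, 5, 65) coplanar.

-91

Normal to plane XZW: n = (2652, -7332, 21372); plane equation n·P = 1257048.
Requiring n·Y = 1257048: (21372)a + (3201900) = 1257048.
So a = -91.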